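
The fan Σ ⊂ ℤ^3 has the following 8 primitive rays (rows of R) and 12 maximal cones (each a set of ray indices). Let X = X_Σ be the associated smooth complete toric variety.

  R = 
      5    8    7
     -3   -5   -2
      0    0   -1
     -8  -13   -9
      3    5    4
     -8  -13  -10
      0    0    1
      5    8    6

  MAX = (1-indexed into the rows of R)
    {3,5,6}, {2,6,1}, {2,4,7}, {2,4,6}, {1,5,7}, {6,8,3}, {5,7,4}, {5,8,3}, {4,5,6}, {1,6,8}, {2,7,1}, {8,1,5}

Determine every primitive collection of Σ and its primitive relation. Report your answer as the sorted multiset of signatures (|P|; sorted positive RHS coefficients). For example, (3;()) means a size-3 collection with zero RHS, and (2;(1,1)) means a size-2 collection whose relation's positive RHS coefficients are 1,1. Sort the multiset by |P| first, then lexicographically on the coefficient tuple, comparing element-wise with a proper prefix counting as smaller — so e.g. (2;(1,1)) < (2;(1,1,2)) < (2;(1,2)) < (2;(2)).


The 12 primitive collections of Σ (r=8, n=3):

  {3,7}:  v_{3} + v_{7} = 0 ; sig = (2;())
  {1,3}:  v_{1} + v_{3} = v_{8} ; sig = (2;(1))
  {1,4}:  v_{1} + v_{4} = v_{2} ; sig = (2;(1))
  {3,4}:  v_{3} + v_{4} = v_{6} ; sig = (2;(1))
  {6,7}:  v_{6} + v_{7} = v_{4} ; sig = (2;(1))
  {7,8}:  v_{7} + v_{8} = v_{1} ; sig = (2;(1))
  {2,3}:  v_{2} + v_{3} = v_{1} + v_{6} ; sig = (2;(1,1))
  {4,8}:  v_{4} + v_{8} = v_{1} + v_{6} ; sig = (2;(1,1))
  {2,8}:  v_{2} + v_{8} = 2·v_{1} + v_{6} ; sig = (2;(1,2))
  {2,5}:  v_{2} + v_{5} = 2·v_{7} ; sig = (2;(2))
  {5,6,8}:  v_{5} + v_{6} + v_{8} = 0 ; sig = (3;())
  {1,5,6}:  v_{1} + v_{5} + v_{6} = v_{7} ; sig = (3;(1))

Hence PRS(X_Σ) =
[(2;()), (2;(1)), (2;(1)), (2;(1)), (2;(1)), (2;(1)), (2;(1,1)), (2;(1,1)), (2;(1,2)), (2;(2)), (3;()), (3;(1))]


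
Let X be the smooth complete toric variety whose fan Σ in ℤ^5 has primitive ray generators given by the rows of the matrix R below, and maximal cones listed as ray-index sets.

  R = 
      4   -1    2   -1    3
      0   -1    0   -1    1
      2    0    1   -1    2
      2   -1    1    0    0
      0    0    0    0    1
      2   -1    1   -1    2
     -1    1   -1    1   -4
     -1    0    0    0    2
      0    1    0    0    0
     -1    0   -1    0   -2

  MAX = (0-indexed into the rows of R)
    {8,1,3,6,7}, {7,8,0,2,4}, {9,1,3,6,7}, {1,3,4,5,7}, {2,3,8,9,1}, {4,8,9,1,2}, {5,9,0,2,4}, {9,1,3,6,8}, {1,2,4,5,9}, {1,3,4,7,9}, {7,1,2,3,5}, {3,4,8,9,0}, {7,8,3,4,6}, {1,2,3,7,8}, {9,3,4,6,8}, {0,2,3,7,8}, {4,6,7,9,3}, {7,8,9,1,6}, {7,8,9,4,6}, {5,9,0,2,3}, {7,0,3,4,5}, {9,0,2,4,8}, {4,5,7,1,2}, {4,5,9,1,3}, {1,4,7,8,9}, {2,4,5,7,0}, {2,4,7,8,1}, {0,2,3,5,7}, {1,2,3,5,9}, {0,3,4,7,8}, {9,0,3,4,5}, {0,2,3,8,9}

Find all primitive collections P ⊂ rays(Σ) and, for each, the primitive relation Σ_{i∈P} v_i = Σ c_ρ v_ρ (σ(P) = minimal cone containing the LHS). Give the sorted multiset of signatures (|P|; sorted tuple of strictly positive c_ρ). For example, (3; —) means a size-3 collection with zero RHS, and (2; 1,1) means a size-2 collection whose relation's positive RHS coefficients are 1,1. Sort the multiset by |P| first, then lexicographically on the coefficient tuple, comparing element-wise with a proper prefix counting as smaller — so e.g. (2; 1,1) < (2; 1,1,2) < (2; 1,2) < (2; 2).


12 minimal non-faces of Δ(Σ) (on 10 rays):

  P = {5,8}:  v_{5} + v_{8} = v_{2} ; sig = (2; 1)
  P = {5,6}:  v_{5} + v_{6} = v_{3} + v_{8} + v_{9} ; sig = (2; 1,1,1)
  P = {2,6}:  v_{2} + v_{6} = v_{3} + 2·v_{8} + v_{9} ; sig = (2; 1,1,2)
  P = {0,6}:  v_{0} + v_{6} = 2·v_{3} + v_{4} + 2·v_{8} + v_{9} ; sig = (2; 1,1,2,2)
  P = {0,1}:  v_{0} + v_{1} = 2·v_{5} ; sig = (2; 2)
  P = {1,4,6}:  v_{1} + v_{4} + v_{6} = v_{9} ; sig = (3; 1)
  P = {2,3,4}:  v_{2} + v_{3} + v_{4} = v_{0} ; sig = (3; 1)
  P = {0,7,9}:  v_{0} + v_{7} + v_{9} = v_{4} + v_{5} ; sig = (3; 1,1)
  P = {5,7,9}:  v_{5} + v_{7} + v_{9} = v_{1} + v_{4} ; sig = (3; 1,1)
  P = {2,7,9}:  v_{2} + v_{7} + v_{9} = v_{1} + v_{4} + v_{8} ; sig = (3; 1,1,1)
  P = {3,7,8,9}:  v_{3} + v_{7} + v_{8} + v_{9} = 0 ; sig = (4; —)
  P = {1,3,4,8}:  v_{1} + v_{3} + v_{4} + v_{8} = v_{5} ; sig = (4; 1)

Signatures (|P|; sorted positive RHS coefficients), sorted:
[(2; 1), (2; 1,1,1), (2; 1,1,2), (2; 1,1,2,2), (2; 2), (3; 1), (3; 1), (3; 1,1), (3; 1,1), (3; 1,1,1), (4; —), (4; 1)]


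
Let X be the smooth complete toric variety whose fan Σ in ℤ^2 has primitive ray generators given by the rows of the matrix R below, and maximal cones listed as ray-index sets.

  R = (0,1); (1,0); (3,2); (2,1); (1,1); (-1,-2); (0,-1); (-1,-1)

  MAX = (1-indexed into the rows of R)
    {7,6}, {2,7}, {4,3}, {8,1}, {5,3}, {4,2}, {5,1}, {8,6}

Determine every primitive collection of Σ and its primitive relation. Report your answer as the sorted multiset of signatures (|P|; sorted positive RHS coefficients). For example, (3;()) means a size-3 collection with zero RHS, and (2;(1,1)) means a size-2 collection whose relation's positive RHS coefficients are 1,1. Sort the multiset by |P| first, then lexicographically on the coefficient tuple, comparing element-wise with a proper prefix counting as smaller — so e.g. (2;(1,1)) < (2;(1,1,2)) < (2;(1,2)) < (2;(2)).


The 20 primitive collections of Σ (r=8, n=2):

  • {1,7}:  v_{1} + v_{7} = 0  ⇒ sig = (2;())
  • {5,8}:  v_{5} + v_{8} = 0  ⇒ sig = (2;())
  • {1,2}:  v_{1} + v_{2} = v_{5}  ⇒ sig = (2;(1))
  • {1,6}:  v_{1} + v_{6} = v_{8}  ⇒ sig = (2;(1))
  • {2,5}:  v_{2} + v_{5} = v_{4}  ⇒ sig = (2;(1))
  • {2,8}:  v_{2} + v_{8} = v_{7}  ⇒ sig = (2;(1))
  • {3,8}:  v_{3} + v_{8} = v_{4}  ⇒ sig = (2;(1))
  • {4,5}:  v_{4} + v_{5} = v_{3}  ⇒ sig = (2;(1))
  • {4,8}:  v_{4} + v_{8} = v_{2}  ⇒ sig = (2;(1))
  • {5,6}:  v_{5} + v_{6} = v_{7}  ⇒ sig = (2;(1))
  • {5,7}:  v_{5} + v_{7} = v_{2}  ⇒ sig = (2;(1))
  • {7,8}:  v_{7} + v_{8} = v_{6}  ⇒ sig = (2;(1))
  • {3,7}:  v_{3} + v_{7} = v_{2} + v_{4}  ⇒ sig = (2;(1,1))
  • {4,6}:  v_{4} + v_{6} = v_{2} + v_{7}  ⇒ sig = (2;(1,1))
  • {1,4}:  v_{1} + v_{4} = 2·v_{5}  ⇒ sig = (2;(2))
  • {2,3}:  v_{2} + v_{3} = 2·v_{4}  ⇒ sig = (2;(2))
  • {2,6}:  v_{2} + v_{6} = 2·v_{7}  ⇒ sig = (2;(2))
  • {3,6}:  v_{3} + v_{6} = 2·v_{2}  ⇒ sig = (2;(2))
  • {4,7}:  v_{4} + v_{7} = 2·v_{2}  ⇒ sig = (2;(2))
  • {1,3}:  v_{1} + v_{3} = 3·v_{5}  ⇒ sig = (2;(3))

so the primitive-relation signature multiset is
    (2;())
    (2;())
    (2;(1))
    (2;(1))
    (2;(1))
    (2;(1))
    (2;(1))
    (2;(1))
    (2;(1))
    (2;(1))
    (2;(1))
    (2;(1))
    (2;(1,1))
    (2;(1,1))
    (2;(2))
    (2;(2))
    (2;(2))
    (2;(2))
    (2;(2))
    (2;(3))


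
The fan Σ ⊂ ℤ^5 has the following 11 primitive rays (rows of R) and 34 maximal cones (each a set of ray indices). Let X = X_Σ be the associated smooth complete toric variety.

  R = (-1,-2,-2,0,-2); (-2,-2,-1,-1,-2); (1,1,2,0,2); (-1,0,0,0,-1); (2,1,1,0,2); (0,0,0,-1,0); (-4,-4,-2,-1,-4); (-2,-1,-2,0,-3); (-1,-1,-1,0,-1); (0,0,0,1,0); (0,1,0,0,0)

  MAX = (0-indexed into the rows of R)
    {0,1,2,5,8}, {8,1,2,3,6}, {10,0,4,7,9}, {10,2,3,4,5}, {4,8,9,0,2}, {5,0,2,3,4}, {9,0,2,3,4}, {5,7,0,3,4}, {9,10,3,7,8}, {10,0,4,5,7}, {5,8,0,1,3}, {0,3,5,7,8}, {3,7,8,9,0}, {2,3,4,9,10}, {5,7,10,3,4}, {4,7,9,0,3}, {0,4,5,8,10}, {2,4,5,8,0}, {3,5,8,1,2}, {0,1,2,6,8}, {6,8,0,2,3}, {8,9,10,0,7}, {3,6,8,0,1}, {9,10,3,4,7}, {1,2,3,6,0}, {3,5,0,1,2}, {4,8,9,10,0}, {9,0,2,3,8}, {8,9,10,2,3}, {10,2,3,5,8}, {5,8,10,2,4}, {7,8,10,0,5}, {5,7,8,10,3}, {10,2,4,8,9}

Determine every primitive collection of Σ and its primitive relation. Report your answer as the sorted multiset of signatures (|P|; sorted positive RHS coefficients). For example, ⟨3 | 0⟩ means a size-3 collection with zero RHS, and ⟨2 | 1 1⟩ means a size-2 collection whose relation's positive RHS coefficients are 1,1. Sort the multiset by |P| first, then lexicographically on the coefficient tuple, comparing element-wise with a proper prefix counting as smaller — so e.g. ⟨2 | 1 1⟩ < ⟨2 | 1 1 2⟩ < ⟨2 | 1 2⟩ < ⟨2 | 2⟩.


Primitive collections (17):

  P={5,9}:  v_{5} + v_{9} = 0 ; sig = ⟨2 | 0⟩
  P={2,7}:  v_{2} + v_{7} = v_{3} ; sig = ⟨2 | 1⟩
  P={1,4}:  v_{1} + v_{4} = v_{0} + v_{2} + v_{5} ; sig = ⟨2 | 1 1 1⟩
  P={1,10}:  v_{1} + v_{10} = v_{3} + v_{5} + v_{8} ; sig = ⟨2 | 1 1 1⟩
  P={4,6}:  v_{4} + v_{6} = v_{0} + v_{1} + v_{2} ; sig = ⟨2 | 1 1 1⟩
  P={6,10}:  v_{6} + v_{10} = v_{1} + v_{3} + v_{8} ; sig = ⟨2 | 1 1 1⟩
  P={1,9}:  v_{1} + v_{9} = v_{0} + v_{2} + v_{3} + v_{8} ; sig = ⟨2 | 1 1 1 1⟩
  P={1,7}:  v_{1} + v_{7} = v_{0} + 2·v_{3} + v_{5} + v_{8} ; sig = ⟨2 | 1 1 1 2⟩
  P={6,7}:  v_{6} + v_{7} = v_{0} + v_{1} + 2·v_{3} + v_{8} ; sig = ⟨2 | 1 1 1 2⟩
  P={5,6}:  v_{5} + v_{6} = 2·v_{1} ; sig = ⟨2 | 2⟩
  P={6,9}:  v_{6} + v_{9} = 2·v_{0} + 2·v_{2} + 2·v_{3} + 2·v_{8} ; sig = ⟨2 | 2 2 2 2⟩
  P={0,2,10}:  v_{0} + v_{2} + v_{10} = 0 ; sig = ⟨3 | 0⟩
  P={3,4,8}:  v_{3} + v_{4} + v_{8} = 0 ; sig = ⟨3 | 0⟩
  P={0,3,10}:  v_{0} + v_{3} + v_{10} = v_{7} ; sig = ⟨3 | 1⟩
  P={4,7,8}:  v_{4} + v_{7} + v_{8} = v_{0} + v_{10} ; sig = ⟨3 | 1 1⟩
  P={0,1,2,3,8}:  v_{0} + v_{1} + v_{2} + v_{3} + v_{8} = v_{6} ; sig = ⟨5 | 1⟩
  P={0,2,3,5,8}:  v_{0} + v_{2} + v_{3} + v_{5} + v_{8} = v_{1} ; sig = ⟨5 | 1⟩

so the primitive-relation signature multiset is
    ⟨2 | 0⟩
    ⟨2 | 1⟩
    ⟨2 | 1 1 1⟩
    ⟨2 | 1 1 1⟩
    ⟨2 | 1 1 1⟩
    ⟨2 | 1 1 1⟩
    ⟨2 | 1 1 1 1⟩
    ⟨2 | 1 1 1 2⟩
    ⟨2 | 1 1 1 2⟩
    ⟨2 | 2⟩
    ⟨2 | 2 2 2 2⟩
    ⟨3 | 0⟩
    ⟨3 | 0⟩
    ⟨3 | 1⟩
    ⟨3 | 1 1⟩
    ⟨5 | 1⟩
    ⟨5 | 1⟩


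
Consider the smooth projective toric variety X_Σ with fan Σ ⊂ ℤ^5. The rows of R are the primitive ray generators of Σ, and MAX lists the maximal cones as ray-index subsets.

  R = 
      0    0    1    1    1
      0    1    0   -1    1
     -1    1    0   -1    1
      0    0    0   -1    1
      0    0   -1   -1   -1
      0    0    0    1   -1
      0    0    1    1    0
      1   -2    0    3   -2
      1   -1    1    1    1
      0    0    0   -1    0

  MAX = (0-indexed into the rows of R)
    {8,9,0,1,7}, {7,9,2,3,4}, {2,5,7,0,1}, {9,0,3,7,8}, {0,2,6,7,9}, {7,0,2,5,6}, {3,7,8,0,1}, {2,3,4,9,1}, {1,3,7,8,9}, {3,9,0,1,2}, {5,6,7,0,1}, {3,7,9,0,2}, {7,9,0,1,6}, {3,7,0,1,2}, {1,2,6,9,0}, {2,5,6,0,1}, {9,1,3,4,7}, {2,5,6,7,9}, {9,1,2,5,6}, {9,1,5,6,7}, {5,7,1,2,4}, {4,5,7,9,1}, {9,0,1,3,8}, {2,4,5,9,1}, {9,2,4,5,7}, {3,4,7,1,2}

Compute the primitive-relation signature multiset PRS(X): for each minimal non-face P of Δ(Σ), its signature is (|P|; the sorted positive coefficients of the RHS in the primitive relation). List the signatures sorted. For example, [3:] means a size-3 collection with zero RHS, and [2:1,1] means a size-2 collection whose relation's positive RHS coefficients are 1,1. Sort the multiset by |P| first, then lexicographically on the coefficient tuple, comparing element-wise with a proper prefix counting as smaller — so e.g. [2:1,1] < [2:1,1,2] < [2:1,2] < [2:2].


12 collections generate NE(X_Σ); each relation:

  {0,4}:  v_{0} + v_{4} = 0  ⇒ sig = [2:]
  {3,5}:  v_{3} + v_{5} = 0  ⇒ sig = [2:]
  {2,8}:  v_{2} + v_{8} = v_{0} + v_{3}  ⇒ sig = [2:1,1]
  {3,6}:  v_{3} + v_{6} = v_{0} + v_{9}  ⇒ sig = [2:1,1]
  {4,6}:  v_{4} + v_{6} = v_{5} + v_{9}  ⇒ sig = [2:1,1]
  {4,8}:  v_{4} + v_{8} = v_{1} + v_{3} + v_{7} + v_{9}  ⇒ sig = [2:1,1,1,1]
  {5,8}:  v_{5} + v_{8} = v_{0} + v_{1} + v_{7} + v_{9}  ⇒ sig = [2:1,1,1,1]
  {6,8}:  v_{6} + v_{8} = 2·v_{0} + v_{1} + v_{7} + 2·v_{9}  ⇒ sig = [2:1,1,2,2]
  {0,5,9}:  v_{0} + v_{5} + v_{9} = v_{6}  ⇒ sig = [3:1]
  {1,2,7,9}:  v_{1} + v_{2} + v_{7} + v_{9} = 0  ⇒ sig = [4:]
  {1,2,6,7}:  v_{1} + v_{2} + v_{6} + v_{7} = v_{0} + v_{5}  ⇒ sig = [4:1,1]
  {0,1,3,7,9}:  v_{0} + v_{1} + v_{3} + v_{7} + v_{9} = v_{8}  ⇒ sig = [5:1]

Hence PRS(X_Σ) =
    |P|=2: 8 collections, coeffs (), (), (1,1), (1,1), (1,1), (1,1,1,1), (1,1,1,1), (1,1,2,2)
    |P|=3: 1 collection, coeffs (1)
    |P|=4: 2 collections, coeffs (), (1,1)
    |P|=5: 1 collection, coeffs (1)


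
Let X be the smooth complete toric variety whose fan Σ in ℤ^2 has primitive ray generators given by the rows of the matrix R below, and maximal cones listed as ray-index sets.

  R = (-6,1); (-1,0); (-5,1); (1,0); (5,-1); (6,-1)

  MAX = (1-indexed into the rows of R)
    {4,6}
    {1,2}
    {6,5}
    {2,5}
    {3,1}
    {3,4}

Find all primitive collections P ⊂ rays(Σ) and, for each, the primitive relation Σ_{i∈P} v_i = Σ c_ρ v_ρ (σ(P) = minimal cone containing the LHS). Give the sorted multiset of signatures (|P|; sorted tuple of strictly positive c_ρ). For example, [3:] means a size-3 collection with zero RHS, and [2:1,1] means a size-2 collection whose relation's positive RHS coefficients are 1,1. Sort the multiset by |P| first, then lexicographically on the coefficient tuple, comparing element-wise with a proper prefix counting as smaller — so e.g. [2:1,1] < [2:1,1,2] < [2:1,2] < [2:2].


Δ(Σ) — 6 vertices, 9 min non-faces:

  • {1,6}:  v_{1} + v_{6} = 0  ⇒ sig = [2:]
  • {2,4}:  v_{2} + v_{4} = 0  ⇒ sig = [2:]
  • {3,5}:  v_{3} + v_{5} = 0  ⇒ sig = [2:]
  • {1,4}:  v_{1} + v_{4} = v_{3}  ⇒ sig = [2:1]
  • {1,5}:  v_{1} + v_{5} = v_{2}  ⇒ sig = [2:1]
  • {2,3}:  v_{2} + v_{3} = v_{1}  ⇒ sig = [2:1]
  • {2,6}:  v_{2} + v_{6} = v_{5}  ⇒ sig = [2:1]
  • {3,6}:  v_{3} + v_{6} = v_{4}  ⇒ sig = [2:1]
  • {4,5}:  v_{4} + v_{5} = v_{6}  ⇒ sig = [2:1]

so the primitive-relation signature multiset is
[[2:], [2:], [2:], [2:1], [2:1], [2:1], [2:1], [2:1], [2:1]]


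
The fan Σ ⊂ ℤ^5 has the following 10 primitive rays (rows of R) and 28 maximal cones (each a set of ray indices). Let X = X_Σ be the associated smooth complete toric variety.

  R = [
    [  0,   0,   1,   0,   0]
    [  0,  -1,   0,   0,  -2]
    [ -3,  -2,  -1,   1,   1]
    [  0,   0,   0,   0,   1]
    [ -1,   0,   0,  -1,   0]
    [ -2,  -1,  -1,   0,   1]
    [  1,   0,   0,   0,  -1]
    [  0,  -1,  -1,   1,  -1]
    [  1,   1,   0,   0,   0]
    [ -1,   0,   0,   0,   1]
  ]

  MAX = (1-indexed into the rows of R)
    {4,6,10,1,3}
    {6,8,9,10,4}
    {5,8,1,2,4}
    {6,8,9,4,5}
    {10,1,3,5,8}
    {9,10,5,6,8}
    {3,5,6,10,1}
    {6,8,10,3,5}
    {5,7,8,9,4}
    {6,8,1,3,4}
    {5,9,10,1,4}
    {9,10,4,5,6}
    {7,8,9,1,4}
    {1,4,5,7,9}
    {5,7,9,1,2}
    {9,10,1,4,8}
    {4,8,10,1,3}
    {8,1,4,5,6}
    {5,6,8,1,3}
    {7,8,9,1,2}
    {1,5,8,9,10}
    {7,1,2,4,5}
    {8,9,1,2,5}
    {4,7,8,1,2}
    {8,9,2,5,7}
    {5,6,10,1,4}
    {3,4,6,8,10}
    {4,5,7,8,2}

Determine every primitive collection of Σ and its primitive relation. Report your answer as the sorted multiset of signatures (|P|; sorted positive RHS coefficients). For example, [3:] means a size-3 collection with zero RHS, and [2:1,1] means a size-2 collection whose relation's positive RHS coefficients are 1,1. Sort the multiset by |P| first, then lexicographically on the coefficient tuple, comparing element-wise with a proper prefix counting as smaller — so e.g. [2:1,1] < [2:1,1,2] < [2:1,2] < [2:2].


14 minimal non-faces of Δ(Σ) (on 10 rays):

  • {7,10}:  v_{7} + v_{10} = 0 ; sig = [2:]
  • {2,10}:  v_{2} + v_{10} = v_{1} + v_{5} + v_{8} ; sig = [2:1,1,1]
  • {3,7}:  v_{3} + v_{7} = v_{1} + v_{6} + v_{8} ; sig = [2:1,1,1]
  • {6,7}:  v_{6} + v_{7} = v_{4} + v_{5} + v_{8} ; sig = [2:1,1,1]
  • {2,3}:  v_{2} + v_{3} = 2·v_{1} + v_{5} + v_{6} + 2·v_{8} ; sig = [2:1,1,2,2]
  • {2,6}:  v_{2} + v_{6} = v_{1} + v_{4} + 2·v_{5} + 2·v_{8} ; sig = [2:1,1,2,2]
  • {3,9}:  v_{3} + v_{9} = v_{8} + 2·v_{10} ; sig = [2:1,2]
  • {1,6,9}:  v_{1} + v_{6} + v_{9} = v_{10} ; sig = [3:1]
  • {2,4,9}:  v_{2} + v_{4} + v_{9} = v_{7} ; sig = [3:1]
  • {3,4,5}:  v_{3} + v_{4} + v_{5} = v_{1} + 2·v_{6} ; sig = [3:1,2]
  • {1,5,7,8}:  v_{1} + v_{5} + v_{7} + v_{8} = v_{2} ; sig = [4:1]
  • {1,6,8,10}:  v_{1} + v_{6} + v_{8} + v_{10} = v_{3} ; sig = [4:1]
  • {4,5,8,10}:  v_{4} + v_{5} + v_{8} + v_{10} = v_{6} ; sig = [4:1]
  • {1,4,5,8,9}:  v_{1} + v_{4} + v_{5} + v_{8} + v_{9} = 0 ; sig = [5:]

so the primitive-relation signature multiset is
    |P|=2: 7 collections, coeffs (), (1,1,1), (1,1,1), (1,1,1), (1,1,2,2), (1,1,2,2), (1,2)
    |P|=3: 3 collections, coeffs (1), (1), (1,2)
    |P|=4: 3 collections, coeffs (1), (1), (1)
    |P|=5: 1 collection, coeffs ()


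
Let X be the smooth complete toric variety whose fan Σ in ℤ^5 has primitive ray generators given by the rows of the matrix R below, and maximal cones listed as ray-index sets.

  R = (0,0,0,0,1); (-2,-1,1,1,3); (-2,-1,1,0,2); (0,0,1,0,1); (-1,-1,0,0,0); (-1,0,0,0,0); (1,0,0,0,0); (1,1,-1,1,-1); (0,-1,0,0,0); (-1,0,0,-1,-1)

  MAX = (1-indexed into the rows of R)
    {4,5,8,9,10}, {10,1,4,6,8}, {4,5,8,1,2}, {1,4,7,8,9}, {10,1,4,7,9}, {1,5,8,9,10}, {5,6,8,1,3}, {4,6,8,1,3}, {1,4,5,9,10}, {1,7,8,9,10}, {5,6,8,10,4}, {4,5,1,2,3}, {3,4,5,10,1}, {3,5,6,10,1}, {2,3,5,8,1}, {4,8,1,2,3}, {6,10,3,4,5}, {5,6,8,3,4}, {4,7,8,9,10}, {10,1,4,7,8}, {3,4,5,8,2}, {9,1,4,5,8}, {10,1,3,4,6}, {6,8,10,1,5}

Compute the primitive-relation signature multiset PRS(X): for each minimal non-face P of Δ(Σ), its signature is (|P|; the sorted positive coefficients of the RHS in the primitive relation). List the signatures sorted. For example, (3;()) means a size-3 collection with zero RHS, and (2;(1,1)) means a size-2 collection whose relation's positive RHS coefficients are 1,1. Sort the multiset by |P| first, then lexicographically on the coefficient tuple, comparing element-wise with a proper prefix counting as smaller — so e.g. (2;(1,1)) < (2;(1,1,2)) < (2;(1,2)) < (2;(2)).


14 minimal non-faces of Δ(Σ) (on 10 rays):

  {6,7}:  v_{6} + v_{7} = 0  →  sig = (2;())
  {5,7}:  v_{5} + v_{7} = v_{9}  →  sig = (2;(1))
  {6,9}:  v_{6} + v_{9} = v_{5}  →  sig = (2;(1))
  {2,10}:  v_{2} + v_{10} = v_{3} + v_{6}  →  sig = (2;(1,1))
  {3,7}:  v_{3} + v_{7} = v_{1} + v_{4} + v_{5}  →  sig = (2;(1,1,1))
  {3,9}:  v_{3} + v_{9} = v_{1} + v_{4} + 2·v_{5}  →  sig = (2;(1,1,2))
  {2,6}:  v_{2} + v_{6} = 2·v_{3} + v_{8}  →  sig = (2;(1,2))
  {2,7}:  v_{2} + v_{7} = 2·v_{1} + 2·v_{4} + 2·v_{5} + v_{8}  →  sig = (2;(1,2,2,2))
  {2,9}:  v_{2} + v_{9} = 2·v_{1} + 2·v_{4} + 3·v_{5} + v_{8}  →  sig = (2;(1,2,2,3))
  {3,8,10}:  v_{3} + v_{8} + v_{10} = 2·v_{6}  →  sig = (3;(2))
  {1,4,5,6}:  v_{1} + v_{4} + v_{5} + v_{6} = v_{3}  →  sig = (4;(1))
  {1,4,8,9,10}:  v_{1} + v_{4} + v_{8} + v_{9} + v_{10} = 0  →  sig = (5;())
  {1,3,4,5,8}:  v_{1} + v_{3} + v_{4} + v_{5} + v_{8} = v_{2}  →  sig = (5;(1))
  {1,4,5,8,10}:  v_{1} + v_{4} + v_{5} + v_{8} + v_{10} = v_{6}  →  sig = (5;(1))

so the primitive-relation signature multiset is
    (2;())
    (2;(1))
    (2;(1))
    (2;(1,1))
    (2;(1,1,1))
    (2;(1,1,2))
    (2;(1,2))
    (2;(1,2,2,2))
    (2;(1,2,2,3))
    (3;(2))
    (4;(1))
    (5;())
    (5;(1))
    (5;(1))


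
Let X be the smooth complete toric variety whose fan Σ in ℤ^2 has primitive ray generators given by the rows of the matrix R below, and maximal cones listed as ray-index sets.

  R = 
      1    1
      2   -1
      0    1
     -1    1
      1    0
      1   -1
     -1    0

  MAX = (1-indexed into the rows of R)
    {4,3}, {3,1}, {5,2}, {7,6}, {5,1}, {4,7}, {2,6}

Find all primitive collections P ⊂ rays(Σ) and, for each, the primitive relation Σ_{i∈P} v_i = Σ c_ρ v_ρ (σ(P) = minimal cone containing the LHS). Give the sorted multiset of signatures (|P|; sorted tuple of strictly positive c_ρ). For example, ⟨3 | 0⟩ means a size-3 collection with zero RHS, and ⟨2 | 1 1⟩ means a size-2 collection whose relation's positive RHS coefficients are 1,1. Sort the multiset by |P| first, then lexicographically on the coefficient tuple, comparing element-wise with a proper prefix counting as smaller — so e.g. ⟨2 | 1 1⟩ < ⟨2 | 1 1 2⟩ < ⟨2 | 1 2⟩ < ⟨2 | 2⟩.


Minimal non-faces — 14 found among 7 rays, 7 max cones:

  • {4,6}:  v_{4} + v_{6} = 0  so sig = ⟨2 | 0⟩
  • {5,7}:  v_{5} + v_{7} = 0  so sig = ⟨2 | 0⟩
  • {1,7}:  v_{1} + v_{7} = v_{3}  so sig = ⟨2 | 1⟩
  • {2,4}:  v_{2} + v_{4} = v_{5}  so sig = ⟨2 | 1⟩
  • {2,7}:  v_{2} + v_{7} = v_{6}  so sig = ⟨2 | 1⟩
  • {3,5}:  v_{3} + v_{5} = v_{1}  so sig = ⟨2 | 1⟩
  • {3,6}:  v_{3} + v_{6} = v_{5}  so sig = ⟨2 | 1⟩
  • {3,7}:  v_{3} + v_{7} = v_{4}  so sig = ⟨2 | 1⟩
  • {4,5}:  v_{4} + v_{5} = v_{3}  so sig = ⟨2 | 1⟩
  • {5,6}:  v_{5} + v_{6} = v_{2}  so sig = ⟨2 | 1⟩
  • {1,4}:  v_{1} + v_{4} = 2·v_{3}  so sig = ⟨2 | 2⟩
  • {1,6}:  v_{1} + v_{6} = 2·v_{5}  so sig = ⟨2 | 2⟩
  • {2,3}:  v_{2} + v_{3} = 2·v_{5}  so sig = ⟨2 | 2⟩
  • {1,2}:  v_{1} + v_{2} = 3·v_{5}  so sig = ⟨2 | 3⟩

so the primitive-relation signature multiset is
{ ⟨2 | 0⟩ ×2,  ⟨2 | 1⟩ ×8,  ⟨2 | 2⟩ ×3,  ⟨2 | 3⟩ }


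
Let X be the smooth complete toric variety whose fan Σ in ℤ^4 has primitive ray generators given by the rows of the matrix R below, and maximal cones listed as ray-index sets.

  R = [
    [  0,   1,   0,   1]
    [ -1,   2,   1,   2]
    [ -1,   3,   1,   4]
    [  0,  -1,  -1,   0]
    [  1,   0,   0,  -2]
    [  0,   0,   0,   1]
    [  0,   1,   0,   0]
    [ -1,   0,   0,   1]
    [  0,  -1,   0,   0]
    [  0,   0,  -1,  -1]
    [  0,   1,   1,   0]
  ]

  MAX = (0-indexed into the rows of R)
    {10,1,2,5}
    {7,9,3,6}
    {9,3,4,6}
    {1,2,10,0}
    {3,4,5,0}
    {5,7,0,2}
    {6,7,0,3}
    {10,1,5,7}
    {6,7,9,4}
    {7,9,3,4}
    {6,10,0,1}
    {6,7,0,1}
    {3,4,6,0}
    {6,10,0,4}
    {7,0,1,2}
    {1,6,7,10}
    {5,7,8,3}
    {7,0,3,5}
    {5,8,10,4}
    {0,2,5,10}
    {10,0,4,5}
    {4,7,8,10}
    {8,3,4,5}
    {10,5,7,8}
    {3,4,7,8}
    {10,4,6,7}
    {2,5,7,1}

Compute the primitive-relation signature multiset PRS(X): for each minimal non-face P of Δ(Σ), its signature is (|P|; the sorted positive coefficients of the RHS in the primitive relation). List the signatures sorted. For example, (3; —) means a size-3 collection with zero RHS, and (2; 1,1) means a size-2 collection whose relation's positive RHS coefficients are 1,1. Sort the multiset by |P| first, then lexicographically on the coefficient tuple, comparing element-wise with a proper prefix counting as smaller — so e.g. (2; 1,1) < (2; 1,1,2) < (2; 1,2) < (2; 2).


|primitive collections| = 23. Relations:

  P={3,10}:  v_{3} + v_{10} = 0  so sig = (2; —)
  P={6,8}:  v_{6} + v_{8} = 0  so sig = (2; —)
  P={0,8}:  v_{0} + v_{8} = v_{5}  so sig = (2; 1)
  P={5,6}:  v_{5} + v_{6} = v_{0}  so sig = (2; 1)
  P={1,3}:  v_{1} + v_{3} = v_{0} + v_{7}  so sig = (2; 1,1)
  P={1,4}:  v_{1} + v_{4} = v_{6} + v_{10}  so sig = (2; 1,1)
  P={5,9}:  v_{5} + v_{9} = v_{3} + v_{6}  so sig = (2; 1,1)
  P={1,8}:  v_{1} + v_{8} = v_{5} + v_{7} + v_{10}  so sig = (2; 1,1,1)
  P={8,9}:  v_{8} + v_{9} = v_{3} + v_{4} + v_{7}  so sig = (2; 1,1,1)
  P={9,10}:  v_{9} + v_{10} = v_{4} + v_{6} + v_{7}  so sig = (2; 1,1,1)
  P={2,3}:  v_{2} + v_{3} = 2·v_{0} + v_{5} + v_{7}  so sig = (2; 1,1,2)
  P={2,9}:  v_{2} + v_{9} = 2·v_{0} + v_{6} + v_{7}  so sig = (2; 1,1,2)
  P={0,9}:  v_{0} + v_{9} = v_{3} + 2·v_{6}  so sig = (2; 1,2)
  P={1,9}:  v_{1} + v_{9} = 2·v_{6} + v_{7}  so sig = (2; 1,2)
  P={2,4}:  v_{2} + v_{4} = 2·v_{0} + v_{10}  so sig = (2; 1,2)
  P={2,6}:  v_{2} + v_{6} = 2·v_{0} + v_{1}  so sig = (2; 1,2)
  P={2,8}:  v_{2} + v_{8} = v_{1} + 2·v_{5}  so sig = (2; 1,2)
  P={4,5,7}:  v_{4} + v_{5} + v_{7} = 0  so sig = (3; —)
  P={0,1,5}:  v_{0} + v_{1} + v_{5} = v_{2}  so sig = (3; 1)
  P={0,4,7}:  v_{0} + v_{4} + v_{7} = v_{6}  so sig = (3; 1)
  P={0,7,10}:  v_{0} + v_{7} + v_{10} = v_{1}  so sig = (3; 1)
  P={2,7,10}:  v_{2} + v_{7} + v_{10} = 2·v_{1} + v_{5}  so sig = (3; 1,2)
  P={3,4,6,7}:  v_{3} + v_{4} + v_{6} + v_{7} = v_{9}  so sig = (4; 1)

Hence PRS(X_Σ) =
    (2; —)
    (2; —)
    (2; 1)
    (2; 1)
    (2; 1,1)
    (2; 1,1)
    (2; 1,1)
    (2; 1,1,1)
    (2; 1,1,1)
    (2; 1,1,1)
    (2; 1,1,2)
    (2; 1,1,2)
    (2; 1,2)
    (2; 1,2)
    (2; 1,2)
    (2; 1,2)
    (2; 1,2)
    (3; —)
    (3; 1)
    (3; 1)
    (3; 1)
    (3; 1,2)
    (4; 1)


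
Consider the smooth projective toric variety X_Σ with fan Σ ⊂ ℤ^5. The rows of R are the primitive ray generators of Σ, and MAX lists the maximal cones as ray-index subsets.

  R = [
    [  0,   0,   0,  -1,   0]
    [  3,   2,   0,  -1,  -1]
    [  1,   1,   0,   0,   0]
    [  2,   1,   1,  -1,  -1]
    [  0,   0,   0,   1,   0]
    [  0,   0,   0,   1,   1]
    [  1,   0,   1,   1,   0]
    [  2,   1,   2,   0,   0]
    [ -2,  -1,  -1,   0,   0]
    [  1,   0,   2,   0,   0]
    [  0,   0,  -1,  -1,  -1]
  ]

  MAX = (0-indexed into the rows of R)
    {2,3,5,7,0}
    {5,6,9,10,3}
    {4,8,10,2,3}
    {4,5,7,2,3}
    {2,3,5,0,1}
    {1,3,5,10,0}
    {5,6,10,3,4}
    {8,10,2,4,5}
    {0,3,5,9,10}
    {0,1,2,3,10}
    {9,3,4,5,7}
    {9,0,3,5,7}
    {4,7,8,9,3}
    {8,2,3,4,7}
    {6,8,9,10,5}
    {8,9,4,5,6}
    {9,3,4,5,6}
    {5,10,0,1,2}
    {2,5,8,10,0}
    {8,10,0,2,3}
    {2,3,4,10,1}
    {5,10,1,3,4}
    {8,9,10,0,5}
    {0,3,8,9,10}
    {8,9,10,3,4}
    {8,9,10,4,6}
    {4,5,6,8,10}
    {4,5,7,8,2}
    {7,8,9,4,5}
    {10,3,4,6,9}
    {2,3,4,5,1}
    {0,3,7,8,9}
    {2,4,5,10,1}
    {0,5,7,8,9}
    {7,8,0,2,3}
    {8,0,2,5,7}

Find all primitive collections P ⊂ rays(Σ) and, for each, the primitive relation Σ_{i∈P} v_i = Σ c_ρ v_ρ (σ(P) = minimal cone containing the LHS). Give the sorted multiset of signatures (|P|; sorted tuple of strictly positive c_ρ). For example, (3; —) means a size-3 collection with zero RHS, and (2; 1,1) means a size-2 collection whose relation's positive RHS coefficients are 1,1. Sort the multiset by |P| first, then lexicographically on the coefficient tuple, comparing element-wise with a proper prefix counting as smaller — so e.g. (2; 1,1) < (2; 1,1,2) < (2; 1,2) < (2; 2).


Δ(Σ) — 11 vertices, 14 min non-faces:

  P = {0,4}:  v_{0} + v_{4} = 0  so sig = (2; —)
  P = {2,9}:  v_{2} + v_{9} = v_{7}  so sig = (2; 1)
  P = {7,10}:  v_{7} + v_{10} = v_{3}  so sig = (2; 1)
  P = {1,8}:  v_{1} + v_{8} = v_{2} + v_{10}  so sig = (2; 1,1)
  P = {0,6}:  v_{0} + v_{6} = v_{5} + v_{9} + v_{10}  so sig = (2; 1,1,1)
  P = {2,6}:  v_{2} + v_{6} = v_{3} + v_{4} + v_{5}  so sig = (2; 1,1,1)
  P = {6,7}:  v_{6} + v_{7} = v_{3} + v_{4} + v_{5} + v_{9}  so sig = (2; 1,1,1,1)
  P = {1,7}:  v_{1} + v_{7} = v_{2} + 2·v_{3} + v_{5}  so sig = (2; 1,1,2)
  P = {1,6}:  v_{1} + v_{6} = 2·v_{3} + v_{4} + 2·v_{5} + v_{10}  so sig = (2; 1,1,2,2)
  P = {1,9}:  v_{1} + v_{9} = 2·v_{3} + v_{5}  so sig = (2; 1,2)
  P = {3,5,8}:  v_{3} + v_{5} + v_{8} = 0  so sig = (3; —)
  P = {3,6,8}:  v_{3} + v_{6} + v_{8} = v_{4} + v_{9} + v_{10}  so sig = (3; 1,1,1)
  P = {2,3,5,10}:  v_{2} + v_{3} + v_{5} + v_{10} = v_{1}  so sig = (4; 1)
  P = {4,5,9,10}:  v_{4} + v_{5} + v_{9} + v_{10} = v_{6}  so sig = (4; 1)

Sorted signature multiset PRS(X):
    |P|=2: 10 collections, coeffs (), (1), (1), (1,1), (1,1,1), (1,1,1), (1,1,1,1), (1,1,2), (1,1,2,2), (1,2)
    |P|=3: 2 collections, coeffs (), (1,1,1)
    |P|=4: 2 collections, coeffs (1), (1)


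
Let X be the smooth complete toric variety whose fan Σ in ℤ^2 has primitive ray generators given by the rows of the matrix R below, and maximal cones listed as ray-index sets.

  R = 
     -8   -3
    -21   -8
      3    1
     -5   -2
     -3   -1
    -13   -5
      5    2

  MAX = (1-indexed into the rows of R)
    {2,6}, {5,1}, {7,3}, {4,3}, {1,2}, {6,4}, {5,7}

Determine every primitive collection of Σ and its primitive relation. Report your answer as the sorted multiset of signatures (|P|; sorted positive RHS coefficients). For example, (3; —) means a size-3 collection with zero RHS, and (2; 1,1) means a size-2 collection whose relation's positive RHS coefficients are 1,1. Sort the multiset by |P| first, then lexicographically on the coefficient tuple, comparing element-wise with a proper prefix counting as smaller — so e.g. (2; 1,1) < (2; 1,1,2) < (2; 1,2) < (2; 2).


The 14 primitive collections of Σ (r=7, n=2):

  P={3,5}:  v_{3} + v_{5} = 0  ⇒ sig = (2; —)
  P={4,7}:  v_{4} + v_{7} = 0  ⇒ sig = (2; —)
  P={1,3}:  v_{1} + v_{3} = v_{4}  ⇒ sig = (2; 1)
  P={1,4}:  v_{1} + v_{4} = v_{6}  ⇒ sig = (2; 1)
  P={1,6}:  v_{1} + v_{6} = v_{2}  ⇒ sig = (2; 1)
  P={1,7}:  v_{1} + v_{7} = v_{5}  ⇒ sig = (2; 1)
  P={4,5}:  v_{4} + v_{5} = v_{1}  ⇒ sig = (2; 1)
  P={6,7}:  v_{6} + v_{7} = v_{1}  ⇒ sig = (2; 1)
  P={2,3}:  v_{2} + v_{3} = v_{4} + v_{6}  ⇒ sig = (2; 1,1)
  P={2,4}:  v_{2} + v_{4} = 2·v_{6}  ⇒ sig = (2; 2)
  P={2,7}:  v_{2} + v_{7} = 2·v_{1}  ⇒ sig = (2; 2)
  P={3,6}:  v_{3} + v_{6} = 2·v_{4}  ⇒ sig = (2; 2)
  P={5,6}:  v_{5} + v_{6} = 2·v_{1}  ⇒ sig = (2; 2)
  P={2,5}:  v_{2} + v_{5} = 3·v_{1}  ⇒ sig = (2; 3)

so the primitive-relation signature multiset is
{ (2; —) ×2,  (2; 1) ×6,  (2; 1,1),  (2; 2) ×4,  (2; 3) }


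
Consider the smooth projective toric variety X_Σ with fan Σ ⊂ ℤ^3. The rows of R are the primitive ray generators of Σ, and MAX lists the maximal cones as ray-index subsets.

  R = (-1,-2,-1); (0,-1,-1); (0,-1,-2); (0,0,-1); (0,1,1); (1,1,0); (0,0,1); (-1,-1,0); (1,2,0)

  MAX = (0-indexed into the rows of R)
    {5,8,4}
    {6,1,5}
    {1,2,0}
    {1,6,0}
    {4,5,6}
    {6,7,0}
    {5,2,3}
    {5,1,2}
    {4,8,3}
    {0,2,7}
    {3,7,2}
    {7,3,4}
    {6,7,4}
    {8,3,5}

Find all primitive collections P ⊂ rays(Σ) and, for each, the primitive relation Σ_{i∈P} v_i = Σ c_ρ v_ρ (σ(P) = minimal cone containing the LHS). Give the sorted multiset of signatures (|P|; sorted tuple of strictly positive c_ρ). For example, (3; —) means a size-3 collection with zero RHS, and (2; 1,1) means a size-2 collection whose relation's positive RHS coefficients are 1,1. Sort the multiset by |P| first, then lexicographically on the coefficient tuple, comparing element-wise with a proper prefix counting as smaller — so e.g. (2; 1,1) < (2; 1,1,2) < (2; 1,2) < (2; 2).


|primitive collections| = 16. Relations:

  • {1,4}:  v_{1} + v_{4} = 0 — sig = (2; —)
  • {3,6}:  v_{3} + v_{6} = 0 — sig = (2; —)
  • {5,7}:  v_{5} + v_{7} = 0 — sig = (2; —)
  • {0,4}:  v_{0} + v_{4} = v_{7} — sig = (2; 1)
  • {0,5}:  v_{0} + v_{5} = v_{1} — sig = (2; 1)
  • {0,8}:  v_{0} + v_{8} = v_{3} — sig = (2; 1)
  • {1,3}:  v_{1} + v_{3} = v_{2} — sig = (2; 1)
  • {1,7}:  v_{1} + v_{7} = v_{0} — sig = (2; 1)
  • {2,4}:  v_{2} + v_{4} = v_{3} — sig = (2; 1)
  • {2,6}:  v_{2} + v_{6} = v_{1} — sig = (2; 1)
  • {0,3}:  v_{0} + v_{3} = v_{2} + v_{7} — sig = (2; 1,1)
  • {1,8}:  v_{1} + v_{8} = v_{3} + v_{5} — sig = (2; 1,1)
  • {6,8}:  v_{6} + v_{8} = v_{4} + v_{5} — sig = (2; 1,1)
  • {7,8}:  v_{7} + v_{8} = v_{3} + v_{4} — sig = (2; 1,1)
  • {2,8}:  v_{2} + v_{8} = 2·v_{3} + v_{5} — sig = (2; 1,2)
  • {3,4,5}:  v_{3} + v_{4} + v_{5} = v_{8} — sig = (3; 1)

Signatures (|P|; sorted positive RHS coefficients), sorted:
[(2; —), (2; —), (2; —), (2; 1), (2; 1), (2; 1), (2; 1), (2; 1), (2; 1), (2; 1), (2; 1,1), (2; 1,1), (2; 1,1), (2; 1,1), (2; 1,2), (3; 1)]


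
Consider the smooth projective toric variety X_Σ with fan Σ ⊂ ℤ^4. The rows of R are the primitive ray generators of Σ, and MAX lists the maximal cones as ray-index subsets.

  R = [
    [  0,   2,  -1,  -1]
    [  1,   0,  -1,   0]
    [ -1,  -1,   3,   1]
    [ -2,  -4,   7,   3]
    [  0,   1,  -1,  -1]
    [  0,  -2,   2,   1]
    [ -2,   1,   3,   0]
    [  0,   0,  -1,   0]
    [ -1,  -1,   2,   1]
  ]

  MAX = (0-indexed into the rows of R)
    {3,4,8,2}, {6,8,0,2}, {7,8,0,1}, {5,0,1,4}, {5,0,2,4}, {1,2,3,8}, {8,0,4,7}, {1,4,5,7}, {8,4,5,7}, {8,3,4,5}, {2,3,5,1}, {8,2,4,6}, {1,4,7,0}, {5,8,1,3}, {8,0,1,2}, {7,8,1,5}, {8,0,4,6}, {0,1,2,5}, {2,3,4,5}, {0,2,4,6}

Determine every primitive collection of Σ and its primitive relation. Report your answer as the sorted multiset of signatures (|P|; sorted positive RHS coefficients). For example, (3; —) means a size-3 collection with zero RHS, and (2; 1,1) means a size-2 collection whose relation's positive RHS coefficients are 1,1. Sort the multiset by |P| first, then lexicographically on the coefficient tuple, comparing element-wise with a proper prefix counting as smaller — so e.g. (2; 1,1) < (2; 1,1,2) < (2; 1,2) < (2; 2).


Δ(Σ) — 9 vertices, 14 min non-faces:

  P = {2,7}:  v_{2} + v_{7} = v_{8}  ⟹  sig = (2; 1)
  P = {1,6}:  v_{1} + v_{6} = v_{0} + v_{2}  ⟹  sig = (2; 1,1)
  P = {6,7}:  v_{6} + v_{7} = v_{0} + v_{4} + 2·v_{8}  ⟹  sig = (2; 1,1,2)
  P = {3,6}:  v_{3} + v_{6} = 3·v_{2} + v_{4} + v_{8}  ⟹  sig = (2; 1,1,3)
  P = {3,7}:  v_{3} + v_{7} = v_{5} + 2·v_{8}  ⟹  sig = (2; 1,2)
  P = {5,6}:  v_{5} + v_{6} = 2·v_{2} + v_{4}  ⟹  sig = (2; 1,2)
  P = {0,3}:  v_{0} + v_{3} = 2·v_{2}  ⟹  sig = (2; 2)
  P = {0,5,7}:  v_{0} + v_{5} + v_{7} = 0  ⟹  sig = (3; —)
  P = {1,4,8}:  v_{1} + v_{4} + v_{8} = 0  ⟹  sig = (3; —)
  P = {0,5,8}:  v_{0} + v_{5} + v_{8} = v_{2}  ⟹  sig = (3; 1)
  P = {2,5,8}:  v_{2} + v_{5} + v_{8} = v_{3}  ⟹  sig = (3; 1)
  P = {1,2,4}:  v_{1} + v_{2} + v_{4} = v_{0} + v_{5}  ⟹  sig = (3; 1,1)
  P = {1,3,4}:  v_{1} + v_{3} + v_{4} = v_{2} + v_{5}  ⟹  sig = (3; 1,1)
  P = {0,2,4,8}:  v_{0} + v_{2} + v_{4} + v_{8} = v_{6}  ⟹  sig = (4; 1)

Hence PRS(X_Σ) =
    (2; 1)
    (2; 1,1)
    (2; 1,1,2)
    (2; 1,1,3)
    (2; 1,2)
    (2; 1,2)
    (2; 2)
    (3; —)
    (3; —)
    (3; 1)
    (3; 1)
    (3; 1,1)
    (3; 1,1)
    (4; 1)


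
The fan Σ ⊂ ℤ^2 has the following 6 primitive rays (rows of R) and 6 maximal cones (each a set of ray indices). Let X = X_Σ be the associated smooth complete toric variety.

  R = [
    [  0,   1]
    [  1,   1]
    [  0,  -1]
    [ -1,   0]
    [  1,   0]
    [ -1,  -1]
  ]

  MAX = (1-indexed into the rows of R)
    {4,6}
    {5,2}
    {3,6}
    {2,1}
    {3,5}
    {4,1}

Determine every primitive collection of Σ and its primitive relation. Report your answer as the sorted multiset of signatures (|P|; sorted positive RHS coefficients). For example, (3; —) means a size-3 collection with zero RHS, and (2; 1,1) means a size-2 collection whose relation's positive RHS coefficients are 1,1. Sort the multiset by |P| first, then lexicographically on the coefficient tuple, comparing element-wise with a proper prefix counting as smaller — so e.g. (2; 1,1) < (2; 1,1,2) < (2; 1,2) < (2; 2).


9 minimal non-faces of Δ(Σ) (on 6 rays):

  {1,3}:  v_{1} + v_{3} = 0 — sig = (2; —)
  {2,6}:  v_{2} + v_{6} = 0 — sig = (2; —)
  {4,5}:  v_{4} + v_{5} = 0 — sig = (2; —)
  {1,5}:  v_{1} + v_{5} = v_{2} — sig = (2; 1)
  {1,6}:  v_{1} + v_{6} = v_{4} — sig = (2; 1)
  {2,3}:  v_{2} + v_{3} = v_{5} — sig = (2; 1)
  {2,4}:  v_{2} + v_{4} = v_{1} — sig = (2; 1)
  {3,4}:  v_{3} + v_{4} = v_{6} — sig = (2; 1)
  {5,6}:  v_{5} + v_{6} = v_{3} — sig = (2; 1)

Hence PRS(X_Σ) =
    |P|=2: 9 collections, coeffs (), (), (), (1), (1), (1), (1), (1), (1)


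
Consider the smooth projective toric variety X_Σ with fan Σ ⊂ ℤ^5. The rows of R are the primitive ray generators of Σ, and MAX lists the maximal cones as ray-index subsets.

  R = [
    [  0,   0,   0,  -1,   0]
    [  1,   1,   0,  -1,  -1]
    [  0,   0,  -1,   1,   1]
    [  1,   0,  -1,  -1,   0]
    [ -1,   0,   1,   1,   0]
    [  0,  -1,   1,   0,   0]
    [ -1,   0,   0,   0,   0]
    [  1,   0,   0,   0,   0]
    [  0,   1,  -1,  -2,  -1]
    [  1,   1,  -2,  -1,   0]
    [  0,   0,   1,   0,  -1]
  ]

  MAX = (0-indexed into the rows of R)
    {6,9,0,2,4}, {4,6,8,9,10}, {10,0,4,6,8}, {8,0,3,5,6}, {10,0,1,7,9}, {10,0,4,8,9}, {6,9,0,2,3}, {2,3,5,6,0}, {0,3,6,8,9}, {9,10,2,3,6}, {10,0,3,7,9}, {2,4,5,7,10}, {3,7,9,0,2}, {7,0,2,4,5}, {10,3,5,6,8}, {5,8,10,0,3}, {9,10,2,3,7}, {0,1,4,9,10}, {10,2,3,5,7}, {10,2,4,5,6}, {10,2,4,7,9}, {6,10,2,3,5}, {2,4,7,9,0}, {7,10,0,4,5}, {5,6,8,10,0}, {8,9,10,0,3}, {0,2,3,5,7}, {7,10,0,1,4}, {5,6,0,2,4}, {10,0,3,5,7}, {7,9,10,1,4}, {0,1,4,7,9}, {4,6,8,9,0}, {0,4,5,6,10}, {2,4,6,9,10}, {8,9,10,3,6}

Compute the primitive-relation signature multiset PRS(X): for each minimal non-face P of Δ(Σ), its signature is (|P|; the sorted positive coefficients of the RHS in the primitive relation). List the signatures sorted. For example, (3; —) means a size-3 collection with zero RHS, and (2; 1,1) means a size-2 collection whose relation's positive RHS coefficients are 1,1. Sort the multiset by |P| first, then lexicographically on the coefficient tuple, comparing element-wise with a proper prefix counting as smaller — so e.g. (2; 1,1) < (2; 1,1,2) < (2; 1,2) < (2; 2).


Δ(Σ) — 11 vertices, 15 min non-faces:

  {3,4}:  v_{3} + v_{4} = 0  so sig = (2; —)
  {6,7}:  v_{6} + v_{7} = 0  so sig = (2; —)
  {5,9}:  v_{5} + v_{9} = v_{3}  so sig = (2; 1)
  {2,8}:  v_{2} + v_{8} = v_{6} + v_{9}  so sig = (2; 1,1)
  {1,2}:  v_{1} + v_{2} = v_{4} + v_{7} + v_{9}  so sig = (2; 1,1,1)
  {1,5}:  v_{1} + v_{5} = v_{0} + v_{7} + v_{10}  so sig = (2; 1,1,1)
  {7,8}:  v_{7} + v_{8} = v_{0} + v_{9} + v_{10}  so sig = (2; 1,1,1)
  {1,3}:  v_{1} + v_{3} = v_{0} + v_{7} + v_{9} + v_{10}  so sig = (2; 1,1,1,1)
  {1,6}:  v_{1} + v_{6} = v_{0} + v_{4} + v_{9} + v_{10}  so sig = (2; 1,1,1,1)
  {1,8}:  v_{1} + v_{8} = 2·v_{0} + v_{4} + 2·v_{9} + 2·v_{10}  so sig = (2; 1,2,2,2)
  {0,2,10}:  v_{0} + v_{2} + v_{10} = 0  so sig = (3; —)
  {4,5,8}:  v_{4} + v_{5} + v_{8} = v_{0} + v_{6} + v_{10}  so sig = (3; 1,1,1)
  {0,6,9,10}:  v_{0} + v_{6} + v_{9} + v_{10} = v_{8}  so sig = (4; 1)
  {0,3,6,10}:  v_{0} + v_{3} + v_{6} + v_{10} = v_{5} + v_{8}  so sig = (4; 1,1)
  {0,4,7,9,10}:  v_{0} + v_{4} + v_{7} + v_{9} + v_{10} = v_{1}  so sig = (5; 1)

Hence PRS(X_Σ) =
    |P|=2: 10 collections, coeffs (), (), (1), (1,1), (1,1,1), (1,1,1), (1,1,1), (1,1,1,1), (1,1,1,1), (1,2,2,2)
    |P|=3: 2 collections, coeffs (), (1,1,1)
    |P|=4: 2 collections, coeffs (1), (1,1)
    |P|=5: 1 collection, coeffs (1)


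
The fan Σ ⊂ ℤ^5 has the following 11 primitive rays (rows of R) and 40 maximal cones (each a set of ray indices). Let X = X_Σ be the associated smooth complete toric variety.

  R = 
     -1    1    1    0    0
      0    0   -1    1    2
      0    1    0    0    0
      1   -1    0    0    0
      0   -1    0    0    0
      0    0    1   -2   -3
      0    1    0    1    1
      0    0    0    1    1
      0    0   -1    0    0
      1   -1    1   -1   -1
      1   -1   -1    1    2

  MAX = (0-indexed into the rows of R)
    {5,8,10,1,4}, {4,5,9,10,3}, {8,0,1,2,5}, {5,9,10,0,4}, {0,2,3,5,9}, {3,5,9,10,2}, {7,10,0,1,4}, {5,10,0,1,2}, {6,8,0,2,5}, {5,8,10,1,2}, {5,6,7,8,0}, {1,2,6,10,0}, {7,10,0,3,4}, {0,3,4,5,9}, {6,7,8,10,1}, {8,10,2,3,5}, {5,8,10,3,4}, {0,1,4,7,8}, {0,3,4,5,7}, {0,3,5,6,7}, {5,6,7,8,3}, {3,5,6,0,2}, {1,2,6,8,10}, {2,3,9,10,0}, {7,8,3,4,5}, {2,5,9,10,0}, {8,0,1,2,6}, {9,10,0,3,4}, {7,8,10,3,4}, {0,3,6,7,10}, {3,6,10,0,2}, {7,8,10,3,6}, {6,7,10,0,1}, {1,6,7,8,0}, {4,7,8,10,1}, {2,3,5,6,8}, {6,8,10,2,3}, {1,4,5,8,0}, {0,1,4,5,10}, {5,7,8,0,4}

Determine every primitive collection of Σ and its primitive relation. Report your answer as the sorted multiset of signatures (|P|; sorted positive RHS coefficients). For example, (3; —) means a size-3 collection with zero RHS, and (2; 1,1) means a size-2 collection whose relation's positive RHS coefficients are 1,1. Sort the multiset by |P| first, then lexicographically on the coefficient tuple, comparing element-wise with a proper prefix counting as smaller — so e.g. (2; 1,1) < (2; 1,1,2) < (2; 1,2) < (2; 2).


|primitive collections| = 15. Relations:

  P={2,4}:  v_{2} + v_{4} = 0 ; sig = (2; —)
  P={1,3}:  v_{1} + v_{3} = v_{10} ; sig = (2; 1)
  P={2,7}:  v_{2} + v_{7} = v_{6} ; sig = (2; 1)
  P={4,6}:  v_{4} + v_{6} = v_{7} ; sig = (2; 1)
  P={8,9}:  v_{8} + v_{9} = v_{5} + v_{10} ; sig = (2; 1,1)
  P={1,9}:  v_{1} + v_{9} = v_{0} + v_{5} + 2·v_{10} ; sig = (2; 1,1,2)
  P={6,9}:  v_{6} + v_{9} = v_{0} + v_{2} + 2·v_{3} ; sig = (2; 1,1,2)
  P={7,9}:  v_{7} + v_{9} = v_{0} + 2·v_{3} ; sig = (2; 1,2)
  P={0,3,8}:  v_{0} + v_{3} + v_{8} = 0 ; sig = (3; —)
  P={1,5,7}:  v_{1} + v_{5} + v_{7} = 0 ; sig = (3; —)
  P={0,8,10}:  v_{0} + v_{8} + v_{10} = v_{1} ; sig = (3; 1)
  P={1,5,6}:  v_{1} + v_{5} + v_{6} = v_{2} ; sig = (3; 1)
  P={5,7,10}:  v_{5} + v_{7} + v_{10} = v_{3} ; sig = (3; 1)
  P={5,6,10}:  v_{5} + v_{6} + v_{10} = v_{2} + v_{3} ; sig = (3; 1,1)
  P={0,3,5,10}:  v_{0} + v_{3} + v_{5} + v_{10} = v_{9} ; sig = (4; 1)

Sorted signature multiset PRS(X):
    |P|=2: 8 collections, coeffs (), (1), (1), (1), (1,1), (1,1,2), (1,1,2), (1,2)
    |P|=3: 6 collections, coeffs (), (), (1), (1), (1), (1,1)
    |P|=4: 1 collection, coeffs (1)
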